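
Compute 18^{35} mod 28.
16

Using successive squaring:
Binary expansion of 35: 100011
Powers of 18 mod 28 (each is the square of the previous):
  18^1 ≡ 18 (mod 28)
  18^2 ≡ 18² = 324 ≡ 16 (mod 28)
  18^4 ≡ 16² = 256 ≡ 4 (mod 28)
  18^8 ≡ 4² = 16 ≡ 16 (mod 28)
  18^16 ≡ 16² = 256 ≡ 4 (mod 28)
  18^32 ≡ 4² = 16 ≡ 16 (mod 28)
35 = 32 + 2 + 1, so 18^35 = 18^32 × 18^2 × 18^1 ≡ 16 × 16 × 18 (mod 28)
Multiplying step by step:
  16 × 16 = 256 ≡ 4 (mod 28)
  4 × 18 = 72 ≡ 16 (mod 28)
Result: 18^35 ≡ 16 (mod 28)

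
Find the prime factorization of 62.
2 × 31

Divide by primes starting from smallest:
62 ÷ 2 = 31
31 ÷ 31 = 1

62 = 2 × 31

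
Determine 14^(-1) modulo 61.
14^(-1) ≡ 48 (mod 61). Verification: 14 × 48 = 672 ≡ 1 (mod 61)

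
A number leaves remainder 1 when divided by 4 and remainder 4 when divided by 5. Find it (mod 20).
M = 4 × 5 = 20. M₁ = 5, y₁ ≡ 1 (mod 4). M₂ = 4, y₂ ≡ 4 (mod 5). n = 1×5×1 + 4×4×4 ≡ 9 (mod 20)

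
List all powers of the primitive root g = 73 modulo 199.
g^1, g^2, ..., g^{198} mod 199: {73, 155, 171, 145, 38, 187, 119, 130, 137, 51, 141, 144, 164, 32, 147, 184, 99, 63, 22, 14, 27, 180, 6, 40, 134, 31, 74, 29, 127, 117, 183, 26, 107, 50, 68, 188, 192, 86, 109, 196, 179, 132, 84, 162, 85, 36, 41, 8, 186, 46, 174, 165, 105, 103, 156, 45, 101, 10, 133, 157, 118, 57, 181, 79, 195, 106, 176, 112, 17, 47, 48, 121, 77, 49, 194, 33, 21, 140, 71, 9, 60, 2, 146, 111, 143, 91, 76, 175, 39, 61, 75, 102, 83, 89, 129, 64, 95, 169, 198, 126, 44, 28, 54, 161, 12, 80, 69, 62, 148, 58, 55, 35, 167, 52, 15, 100, 136, 177, 185, 172, 19, 193, 159, 65, 168, 125, 170, 72, 82, 16, 173, 92, 149, 131, 11, 7, 113, 90, 3, 20, 67, 115, 37, 114, 163, 158, 191, 13, 153, 25, 34, 94, 96, 43, 154, 98, 189, 66, 42, 81, 142, 18, 120, 4, 93, 23, 87, 182, 152, 151, 78, 122, 150, 5, 166, 178, 59, 128, 190, 139, 197, 53, 88, 56, 108, 123, 24, 160, 138, 124, 97, 116, 110, 70, 135, 104, 30, 1}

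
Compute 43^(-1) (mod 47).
43^(-1) ≡ 35 (mod 47). Verification: 43 × 35 = 1505 ≡ 1 (mod 47)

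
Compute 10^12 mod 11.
Using Fermat: 10^{10} ≡ 1 (mod 11). 12 ≡ 2 (mod 10). So 10^{12} ≡ 10^{2} ≡ 1 (mod 11)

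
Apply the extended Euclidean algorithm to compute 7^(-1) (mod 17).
Extended GCD: 7(5) + 17(-2) = 1. So 7^(-1) ≡ 5 ≡ 5 (mod 17). Verify: 7 × 5 = 35 ≡ 1 (mod 17)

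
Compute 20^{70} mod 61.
1

Using successive squaring:
Binary expansion of 70: 1000110
Powers of 20 mod 61 (each is the square of the previous):
  20^1 ≡ 20 (mod 61)
  20^2 ≡ 20² = 400 ≡ 34 (mod 61)
  20^4 ≡ 34² = 1156 ≡ 58 (mod 61)
  20^8 ≡ 58² = 3364 ≡ 9 (mod 61)
  20^16 ≡ 9² = 81 ≡ 20 (mod 61)
  20^32 ≡ 20² = 400 ≡ 34 (mod 61)
  20^64 ≡ 34² = 1156 ≡ 58 (mod 61)
70 = 64 + 4 + 2, so 20^70 = 20^64 × 20^4 × 20^2 ≡ 58 × 58 × 34 (mod 61)
Multiplying step by step:
  58 × 58 = 3364 ≡ 9 (mod 61)
  9 × 34 = 306 ≡ 1 (mod 61)
Result: 20^70 ≡ 1 (mod 61)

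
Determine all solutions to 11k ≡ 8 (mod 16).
8

Since gcd(11, 16) = 1 divides 8, a solution exists.
Multiply both sides by the inverse of 11 mod 16:
  11^(-1) mod 16 = 3
  x ≡ 3 × 8 ≡ 24 ≡ 8 (mod 16)
Verification: 11 × 8 = 88 = 5 × 16 + 8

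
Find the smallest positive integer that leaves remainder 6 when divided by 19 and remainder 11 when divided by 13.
M = 19 × 13 = 247. M₁ = 13, y₁ ≡ 3 (mod 19). M₂ = 19, y₂ ≡ 11 (mod 13). z = 6×13×3 + 11×19×11 ≡ 63 (mod 247). The smallest positive such number is 63.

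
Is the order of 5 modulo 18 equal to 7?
No, the actual order is 6, not 7.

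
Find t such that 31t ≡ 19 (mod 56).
53

Since gcd(31, 56) = 1 divides 19, a solution exists.
Multiply both sides by the inverse of 31 mod 56:
  31^(-1) mod 56 = 47
  x ≡ 47 × 19 ≡ 893 ≡ 53 (mod 56)
Verification: 31 × 53 = 1643 = 29 × 56 + 19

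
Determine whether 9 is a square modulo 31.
By Euler's criterion: 9^{15} ≡ 1 (mod 31). Since this equals 1, 9 is a QR.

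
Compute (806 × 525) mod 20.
10

(806 × 525) = 423150
423150 mod 20 = 10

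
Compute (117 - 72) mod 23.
22

(117 - 72) = 45
45 mod 23 = 22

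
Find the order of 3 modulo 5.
Powers of 3 mod 5: 3^1≡3, 3^2≡4, 3^3≡2, 3^4≡1. Order = 4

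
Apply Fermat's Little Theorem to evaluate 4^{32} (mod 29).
24

By Fermat's Little Theorem, a^(p-1) ≡ 1 (mod p) for prime p and gcd(a, p) = 1
Here p = 29, so 4^28 ≡ 1 (mod 29)
We can reduce the exponent: 32 mod 28 = 4
So 4^32 ≡ 4^4 (mod 29)
Computing: 4^4 mod 29 = 24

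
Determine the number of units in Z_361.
342

Prime factorization: 361 = 19^2
Using the formula φ(n) = n × Π(1 - 1/p) for each prime factor p:
φ(361) = 361 × (1 - 1/19)
φ(361) = 342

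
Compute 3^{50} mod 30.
9

Using successive squaring:
Binary expansion of 50: 110010
Powers of 3 mod 30 (each is the square of the previous):
  3^1 ≡ 3 (mod 30)
  3^2 ≡ 3² = 9 ≡ 9 (mod 30)
  3^4 ≡ 9² = 81 ≡ 21 (mod 30)
  3^8 ≡ 21² = 441 ≡ 21 (mod 30)
  3^16 ≡ 21² = 441 ≡ 21 (mod 30)
  3^32 ≡ 21² = 441 ≡ 21 (mod 30)
50 = 32 + 16 + 2, so 3^50 = 3^32 × 3^16 × 3^2 ≡ 21 × 21 × 9 (mod 30)
Multiplying step by step:
  21 × 21 = 441 ≡ 21 (mod 30)
  21 × 9 = 189 ≡ 9 (mod 30)
Result: 3^50 ≡ 9 (mod 30)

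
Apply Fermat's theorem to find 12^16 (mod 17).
By Fermat's Little Theorem, 12^{16} ≡ 1 (mod 17) since 17 is prime and gcd(12, 17) = 1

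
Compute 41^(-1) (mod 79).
27

Using Extended Euclidean Algorithm:
gcd(41, 79) = 1
Bezout coefficients: 41 × 27 + 79 × -14 = 1
So 41 × 27 ≡ 1 (mod 79)
The inverse is 27 mod 79 = 27
Verification: 41 × 27 = 1107 = 14 × 79 + 1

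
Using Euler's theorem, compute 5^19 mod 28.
By Euler: 5^{12} ≡ 1 (mod 28) since gcd(5, 28) = 1. 19 = 1×12 + 7. So 5^{19} ≡ 5^{7} ≡ 5 (mod 28)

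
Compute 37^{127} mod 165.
148

Using successive squaring:
Binary expansion of 127: 1111111
Powers of 37 mod 165 (each is the square of the previous):
  37^1 ≡ 37 (mod 165)
  37^2 ≡ 37² = 1369 ≡ 49 (mod 165)
  37^4 ≡ 49² = 2401 ≡ 91 (mod 165)
  37^8 ≡ 91² = 8281 ≡ 31 (mod 165)
  37^16 ≡ 31² = 961 ≡ 136 (mod 165)
  37^32 ≡ 136² = 18496 ≡ 16 (mod 165)
  37^64 ≡ 16² = 256 ≡ 91 (mod 165)
127 = 64 + 32 + 16 + 8 + 4 + 2 + 1, so 37^127 = 37^64 × 37^32 × 37^16 × 37^8 × 37^4 × 37^2 × 37^1 ≡ 91 × 16 × 136 × 31 × 91 × 49 × 37 (mod 165)
Multiplying step by step:
  91 × 16 = 1456 ≡ 136 (mod 165)
  136 × 136 = 18496 ≡ 16 (mod 165)
  16 × 31 = 496 ≡ 1 (mod 165)
  1 × 91 = 91 ≡ 91 (mod 165)
  91 × 49 = 4459 ≡ 4 (mod 165)
  4 × 37 = 148 ≡ 148 (mod 165)
Result: 37^127 ≡ 148 (mod 165)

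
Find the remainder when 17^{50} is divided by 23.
By Fermat: 17^{22} ≡ 1 (mod 23). 50 = 2×22 + 6. So 17^{50} ≡ 17^{6} ≡ 12 (mod 23)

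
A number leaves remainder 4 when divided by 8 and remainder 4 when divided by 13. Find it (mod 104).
M = 8 × 13 = 104. M₁ = 13, y₁ ≡ 5 (mod 8). M₂ = 8, y₂ ≡ 5 (mod 13). x = 4×13×5 + 4×8×5 ≡ 4 (mod 104)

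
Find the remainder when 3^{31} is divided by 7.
By Fermat: 3^{6} ≡ 1 (mod 7). 31 = 5×6 + 1. So 3^{31} ≡ 3^{1} ≡ 3 (mod 7)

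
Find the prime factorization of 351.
3^3 × 13

Divide by primes starting from smallest:
351 ÷ 3 = 117
117 ÷ 3 = 39
39 ÷ 3 = 13
13 ÷ 13 = 1

351 = 3^3 × 13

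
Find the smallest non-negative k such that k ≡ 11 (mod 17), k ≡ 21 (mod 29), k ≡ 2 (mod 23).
6488

Using the Chinese Remainder Theorem:
M = product of moduli = 11339
For equation 1: M_1 = 667, 667 ≡ 4 (mod 17), inverse of 667 mod 17 is 13 (check: 4 × 13 = 52 ≡ 1 (mod 17))
For equation 2: M_2 = 391, 391 ≡ 14 (mod 29), inverse of 391 mod 29 is 27 (check: 14 × 27 = 378 ≡ 1 (mod 29))
For equation 3: M_3 = 493, 493 ≡ 10 (mod 23), inverse of 493 mod 23 is 7 (check: 10 × 7 = 70 ≡ 1 (mod 23))
Combine: k ≡ Σ r_i×M_i×(M_i⁻¹ mod m_i) = 11×667×13 + 21×391×27 + 2×493×7 = 95381 + 221697 + 6902 = 323980
323980 mod 11339 = 6488
k ≡ 6488 (mod 11339)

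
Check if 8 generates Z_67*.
p - 1 = 66 has prime divisors 2, 3, 11. Check 8^(66/q) mod 67 for each: 8^(66/2) = 8^33 ≡ 66, 8^(66/3) = 8^22 ≡ 1, 8^(66/11) = 8^6 ≡ 40 (mod 67). Since 8^22 ≡ 1 (mod 67), the order of 8 divides 22 (in fact the order is 22) ≠ 66, so it is not a primitive root.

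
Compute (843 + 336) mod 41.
31

(843 + 336) = 1179
1179 mod 41 = 31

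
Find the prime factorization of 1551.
3 × 11 × 47

Divide by primes starting from smallest:
1551 ÷ 3 = 517
517 ÷ 11 = 47
47 ÷ 47 = 1

1551 = 3 × 11 × 47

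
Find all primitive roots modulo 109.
Primitive roots mod 109: {6, 10, 11, 13, 14, 18, 24, 30, 37, 39, 40, 42, 44, 47, 50, 51, 52, 53, 56, 57, 58, 59, 62, 65, 67, 69, 70, 72, 79, 85, 91, 95, 96, 98, 99, 103}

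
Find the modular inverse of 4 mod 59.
4^(-1) ≡ 15 (mod 59). Verification: 4 × 15 = 60 ≡ 1 (mod 59)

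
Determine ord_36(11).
Powers of 11 mod 36: 11^1≡11, 11^2≡13, 11^3≡35, 11^4≡25, 11^5≡23, 11^6≡1. Order = 6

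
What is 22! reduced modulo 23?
By Wilson's theorem, (22)! ≡ -1 ≡ 22 (mod 23)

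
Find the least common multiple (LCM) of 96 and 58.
2784

First find GCD(96, 58) using the Euclidean algorithm:
96 = 1 × 58 + 38
58 = 1 × 38 + 20
38 = 1 × 20 + 18
20 = 1 × 18 + 2
18 = 9 × 2 + 0
GCD(96, 58) = 2

LCM formula: LCM(a, b) = (a × b) / GCD(a, b)
LCM(96, 58) = (96 × 58) / 2
LCM(96, 58) = 5568 / 2
LCM(96, 58) = 2784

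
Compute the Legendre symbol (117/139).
(117/139) = 117^{69} mod 139 = 1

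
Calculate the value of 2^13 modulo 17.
Using repeated squaring. 13 = 8 + 4 + 1 (binary 1101). Repeated squaring mod 17: 2^1 ≡ 2; 2^2 ≡ 2² = 4 ≡ 4; 2^4 ≡ 4² = 16 ≡ 16; 2^8 ≡ 16² = 256 ≡ 1. Multiply: 2^13 = 2^8 × 2^4 × 2^1 ≡ 1 × 16 × 2 (mod 17): 1 × 16 = 16 ≡ 16; 16 × 2 = 32 ≡ 15. So 2^13 ≡ 15 (mod 17).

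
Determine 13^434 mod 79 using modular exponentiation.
Using Fermat: 13^{78} ≡ 1 (mod 79). 434 ≡ 44 (mod 78). So 13^{434} ≡ 13^{44} ≡ 72 (mod 79)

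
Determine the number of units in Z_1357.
1276

Prime factorization: 1357 = 23 × 59
Using the formula φ(n) = n × Π(1 - 1/p) for each prime factor p:
φ(1357) = 1357 × (1 - 1/23) × (1 - 1/59)
φ(1357) = 1276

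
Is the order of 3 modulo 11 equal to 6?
No, the actual order is 5, not 6.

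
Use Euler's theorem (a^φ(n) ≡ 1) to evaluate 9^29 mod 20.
By Euler: 9^{8} ≡ 1 (mod 20) since gcd(9, 20) = 1. 29 = 3×8 + 5. So 9^{29} ≡ 9^{5} ≡ 9 (mod 20)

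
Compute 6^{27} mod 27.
0

Using successive squaring:
Binary expansion of 27: 11011
Powers of 6 mod 27 (each is the square of the previous):
  6^1 ≡ 6 (mod 27)
  6^2 ≡ 6² = 36 ≡ 9 (mod 27)
  6^4 ≡ 9² = 81 ≡ 0 (mod 27)
  6^8 ≡ 0² = 0 ≡ 0 (mod 27)
  6^16 ≡ 0² = 0 ≡ 0 (mod 27)
27 = 16 + 8 + 2 + 1, so 6^27 = 6^16 × 6^8 × 6^2 × 6^1 ≡ 0 × 0 × 9 × 6 (mod 27)
Multiplying step by step:
  0 × 0 = 0 ≡ 0 (mod 27)
  0 × 9 = 0 ≡ 0 (mod 27)
  0 × 6 = 0 ≡ 0 (mod 27)
Result: 6^27 ≡ 0 (mod 27)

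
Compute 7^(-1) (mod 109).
78

Using Extended Euclidean Algorithm:
gcd(7, 109) = 1
Bezout coefficients: 7 × -31 + 109 × 2 = 1
So 7 × -31 ≡ 1 (mod 109)
The inverse is -31 mod 109 = 78
Verification: 7 × 78 = 546 = 5 × 109 + 1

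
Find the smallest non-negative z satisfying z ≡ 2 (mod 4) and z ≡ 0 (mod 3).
M = 4 × 3 = 12. M₁ = 3, y₁ ≡ 3 (mod 4). M₂ = 4, y₂ ≡ 1 (mod 3). z = 2×3×3 + 0×4×1 ≡ 6 (mod 12)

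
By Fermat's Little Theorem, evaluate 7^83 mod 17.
By Fermat: 7^{16} ≡ 1 (mod 17). 83 = 5×16 + 3. So 7^{83} ≡ 7^{3} ≡ 3 (mod 17)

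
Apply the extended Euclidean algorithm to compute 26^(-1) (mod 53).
Extended GCD: 26(-2) + 53(1) = 1. So 26^(-1) ≡ 51 ≡ 51 (mod 53). Verify: 26 × 51 = 1326 ≡ 1 (mod 53)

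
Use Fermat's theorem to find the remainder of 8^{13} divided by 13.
8

By Fermat's Little Theorem, a^(p-1) ≡ 1 (mod p) for prime p and gcd(a, p) = 1
Here p = 13, so 8^12 ≡ 1 (mod 13)
We can reduce the exponent: 13 mod 12 = 1
So 8^13 ≡ 8^1 (mod 13)
Computing: 8^1 mod 13 = 8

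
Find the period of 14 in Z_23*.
Powers of 14 mod 23: 14^1≡14, 14^2≡12, 14^3≡7, 14^4≡6, 14^5≡15, 14^6≡3, 14^7≡19, 14^8≡13, 14^9≡21, 14^10≡18, 14^11≡22, 14^12≡9, 14^13≡11, 14^14≡16, 14^15≡17, 14^16≡8, 14^17≡20, 14^18≡4, 14^19≡10, 14^20≡2, 14^21≡5, 14^22≡1. Order = 22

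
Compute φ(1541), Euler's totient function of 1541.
1452

Prime factorization: 1541 = 23 × 67
Using the formula φ(n) = n × Π(1 - 1/p) for each prime factor p:
φ(1541) = 1541 × (1 - 1/23) × (1 - 1/67)
φ(1541) = 1452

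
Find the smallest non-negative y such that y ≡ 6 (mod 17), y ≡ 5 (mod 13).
57

Using the Chinese Remainder Theorem:
M = product of moduli = 221
For equation 1: M_1 = 13, 13 ≡ 13 (mod 17), inverse of 13 mod 17 is 4 (check: 13 × 4 = 52 ≡ 1 (mod 17))
For equation 2: M_2 = 17, 17 ≡ 4 (mod 13), inverse of 17 mod 13 is 10 (check: 4 × 10 = 40 ≡ 1 (mod 13))
Combine: y ≡ Σ r_i×M_i×(M_i⁻¹ mod m_i) = 6×13×4 + 5×17×10 = 312 + 850 = 1162
1162 mod 221 = 57
y ≡ 57 (mod 221)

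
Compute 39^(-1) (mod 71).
51

Using Extended Euclidean Algorithm:
gcd(39, 71) = 1
Bezout coefficients: 39 × -20 + 71 × 11 = 1
So 39 × -20 ≡ 1 (mod 71)
The inverse is -20 mod 71 = 51
Verification: 39 × 51 = 1989 = 28 × 71 + 1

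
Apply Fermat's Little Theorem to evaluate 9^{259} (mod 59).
51

By Fermat's Little Theorem, a^(p-1) ≡ 1 (mod p) for prime p and gcd(a, p) = 1
Here p = 59, so 9^58 ≡ 1 (mod 59)
We can reduce the exponent: 259 mod 58 = 27
So 9^259 ≡ 9^27 (mod 59)
Computing: 9^27 mod 59 = 51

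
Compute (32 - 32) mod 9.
0

(32 - 32) = 0
0 mod 9 = 0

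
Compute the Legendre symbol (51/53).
(51/53) = 51^{26} mod 53 = -1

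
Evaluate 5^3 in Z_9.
3 = 2 + 1 (binary 11). Repeated squaring mod 9: 5^1 ≡ 5; 5^2 ≡ 5² = 25 ≡ 7. Multiply: 5^3 = 5^2 × 5^1 ≡ 7 × 5 (mod 9): 7 × 5 = 35 ≡ 8. So 5^3 ≡ 8 (mod 9).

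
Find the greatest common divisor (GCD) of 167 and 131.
1

Using the Euclidean algorithm:
167 = 1 × 131 + 36
131 = 3 × 36 + 23
36 = 1 × 23 + 13
23 = 1 × 13 + 10
13 = 1 × 10 + 3
10 = 3 × 3 + 1
3 = 3 × 1 + 0

GCD(167, 131) = 1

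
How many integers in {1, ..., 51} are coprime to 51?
32

Prime factorization: 51 = 3 × 17
Using the formula φ(n) = n × Π(1 - 1/p) for each prime factor p:
φ(51) = 51 × (1 - 1/3) × (1 - 1/17)
φ(51) = 32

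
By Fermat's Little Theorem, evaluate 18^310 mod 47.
By Fermat: 18^{46} ≡ 1 (mod 47). 310 = 6×46 + 34. So 18^{310} ≡ 18^{34} ≡ 9 (mod 47)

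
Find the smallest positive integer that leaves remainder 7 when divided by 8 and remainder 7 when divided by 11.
M = 8 × 11 = 88. M₁ = 11, y₁ ≡ 3 (mod 8). M₂ = 8, y₂ ≡ 7 (mod 11). t = 7×11×3 + 7×8×7 ≡ 7 (mod 88). The smallest positive such number is 7.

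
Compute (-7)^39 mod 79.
Using repeated squaring. (-7) ≡ 72 (mod 79). 39 = 32 + 4 + 2 + 1 (binary 100111). Repeated squaring mod 79: 72^1 ≡ 72; 72^2 ≡ 72² = 5184 ≡ 49; 72^4 ≡ 49² = 2401 ≡ 31; 72^8 ≡ 31² = 961 ≡ 13; 72^16 ≡ 13² = 169 ≡ 11; 72^32 ≡ 11² = 121 ≡ 42. Multiply: (-7)^39 ≡ 72^32 × 72^4 × 72^2 × 72^1 ≡ 42 × 31 × 49 × 72 (mod 79): 42 × 31 = 1302 ≡ 38; 38 × 49 = 1862 ≡ 45; 45 × 72 = 3240 ≡ 1. So (-7)^39 ≡ 1 (mod 79).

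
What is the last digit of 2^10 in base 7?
10 = 8 + 2 (binary 1010). Repeated squaring mod 7: 2^1 ≡ 2; 2^2 ≡ 2² = 4 ≡ 4; 2^4 ≡ 4² = 16 ≡ 2; 2^8 ≡ 2² = 4 ≡ 4. Multiply: 2^10 = 2^8 × 2^2 ≡ 4 × 4 (mod 7): 4 × 4 = 16 ≡ 2. So 2^10 ≡ 2 (mod 7).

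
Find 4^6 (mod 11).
6 = 4 + 2 (binary 110). Repeated squaring mod 11: 4^1 ≡ 4; 4^2 ≡ 4² = 16 ≡ 5; 4^4 ≡ 5² = 25 ≡ 3. Multiply: 4^6 = 4^4 × 4^2 ≡ 3 × 5 (mod 11): 3 × 5 = 15 ≡ 4. So 4^6 ≡ 4 (mod 11).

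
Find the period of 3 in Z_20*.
Powers of 3 mod 20: 3^1≡3, 3^2≡9, 3^3≡7, 3^4≡1. Order = 4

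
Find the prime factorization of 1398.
2 × 3 × 233

Divide by primes starting from smallest:
1398 ÷ 2 = 699
699 ÷ 3 = 233
233 ÷ 233 = 1

1398 = 2 × 3 × 233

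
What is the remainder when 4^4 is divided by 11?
4 = 4 (binary 100). Repeated squaring mod 11: 4^1 ≡ 4; 4^2 ≡ 4² = 16 ≡ 5; 4^4 ≡ 5² = 25 ≡ 3. So 4^4 ≡ 3 (mod 11).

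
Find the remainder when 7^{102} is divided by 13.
By Fermat: 7^{12} ≡ 1 (mod 13). 102 = 8×12 + 6. So 7^{102} ≡ 7^{6} ≡ 12 (mod 13)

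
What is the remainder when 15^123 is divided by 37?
Using Fermat: 15^{36} ≡ 1 (mod 37). 123 ≡ 15 (mod 36). So 15^{123} ≡ 15^{15} ≡ 23 (mod 37)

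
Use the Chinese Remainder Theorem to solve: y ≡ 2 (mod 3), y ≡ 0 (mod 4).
M = 3 × 4 = 12. M₁ = 4, y₁ ≡ 1 (mod 3). M₂ = 3, y₂ ≡ 3 (mod 4). y = 2×4×1 + 0×3×3 ≡ 8 (mod 12)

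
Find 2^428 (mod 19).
Using Fermat: 2^{18} ≡ 1 (mod 19). 428 ≡ 14 (mod 18). So 2^{428} ≡ 2^{14} ≡ 6 (mod 19)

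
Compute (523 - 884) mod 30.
29

(523 - 884) = -361
-361 mod 30 = 29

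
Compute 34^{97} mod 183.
58

Using successive squaring:
Binary expansion of 97: 1100001
Powers of 34 mod 183 (each is the square of the previous):
  34^1 ≡ 34 (mod 183)
  34^2 ≡ 34² = 1156 ≡ 58 (mod 183)
  34^4 ≡ 58² = 3364 ≡ 70 (mod 183)
  34^8 ≡ 70² = 4900 ≡ 142 (mod 183)
  34^16 ≡ 142² = 20164 ≡ 34 (mod 183)
  34^32 ≡ 34² = 1156 ≡ 58 (mod 183)
  34^64 ≡ 58² = 3364 ≡ 70 (mod 183)
97 = 64 + 32 + 1, so 34^97 = 34^64 × 34^32 × 34^1 ≡ 70 × 58 × 34 (mod 183)
Multiplying step by step:
  70 × 58 = 4060 ≡ 34 (mod 183)
  34 × 34 = 1156 ≡ 58 (mod 183)
Result: 34^97 ≡ 58 (mod 183)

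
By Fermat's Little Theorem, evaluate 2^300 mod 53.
By Fermat: 2^{52} ≡ 1 (mod 53). 300 ≡ 40 (mod 52). So 2^{300} ≡ 2^{40} ≡ 46 (mod 53)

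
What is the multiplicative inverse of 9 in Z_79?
9^(-1) ≡ 44 (mod 79). Verification: 9 × 44 = 396 ≡ 1 (mod 79)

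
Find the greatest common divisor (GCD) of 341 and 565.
1

Using the Euclidean algorithm:
341 = 0 × 565 + 341
565 = 1 × 341 + 224
341 = 1 × 224 + 117
224 = 1 × 117 + 107
117 = 1 × 107 + 10
107 = 10 × 10 + 7
10 = 1 × 7 + 3
7 = 2 × 3 + 1
3 = 3 × 1 + 0

GCD(341, 565) = 1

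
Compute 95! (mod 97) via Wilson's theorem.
(96)! = (95)! × (96) ≡ -1 (mod 97). So (95)! ≡ -1 × (96)^(-1) ≡ (-1)×(-1) = 1 (mod 97)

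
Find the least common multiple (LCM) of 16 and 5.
80

First find GCD(16, 5) using the Euclidean algorithm:
16 = 3 × 5 + 1
5 = 5 × 1 + 0
GCD(16, 5) = 1

LCM formula: LCM(a, b) = (a × b) / GCD(a, b)
LCM(16, 5) = (16 × 5) / 1
LCM(16, 5) = 80 / 1
LCM(16, 5) = 80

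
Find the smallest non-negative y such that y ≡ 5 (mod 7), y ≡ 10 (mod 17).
61

Using the Chinese Remainder Theorem:
M = product of moduli = 119
For equation 1: M_1 = 17, 17 ≡ 3 (mod 7), inverse of 17 mod 7 is 5 (check: 3 × 5 = 15 ≡ 1 (mod 7))
For equation 2: M_2 = 7, 7 ≡ 7 (mod 17), inverse of 7 mod 17 is 5 (check: 7 × 5 = 35 ≡ 1 (mod 17))
Combine: y ≡ Σ r_i×M_i×(M_i⁻¹ mod m_i) = 5×17×5 + 10×7×5 = 425 + 350 = 775
775 mod 119 = 61
y ≡ 61 (mod 119)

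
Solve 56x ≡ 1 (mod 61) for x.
12

Using Extended Euclidean Algorithm:
gcd(56, 61) = 1
Bezout coefficients: 56 × 12 + 61 × -11 = 1
So 56 × 12 ≡ 1 (mod 61)
The inverse is 12 mod 61 = 12
Verification: 56 × 12 = 672 = 11 × 61 + 1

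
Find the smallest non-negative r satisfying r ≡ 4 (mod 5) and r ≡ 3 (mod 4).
M = 5 × 4 = 20. M₁ = 4, y₁ ≡ 4 (mod 5). M₂ = 5, y₂ ≡ 1 (mod 4). r = 4×4×4 + 3×5×1 ≡ 19 (mod 20)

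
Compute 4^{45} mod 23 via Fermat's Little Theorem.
4

By Fermat's Little Theorem, a^(p-1) ≡ 1 (mod p) for prime p and gcd(a, p) = 1
Here p = 23, so 4^22 ≡ 1 (mod 23)
We can reduce the exponent: 45 mod 22 = 1
So 4^45 ≡ 4^1 (mod 23)
Computing: 4^1 mod 23 = 4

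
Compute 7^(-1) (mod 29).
7^(-1) ≡ 25 (mod 29). Verification: 7 × 25 = 175 ≡ 1 (mod 29)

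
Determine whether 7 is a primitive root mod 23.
p - 1 = 22 has prime divisors 2, 11. Check 7^(22/q) mod 23 for each: 7^(22/2) = 7^11 ≡ 22, 7^(22/11) = 7^2 ≡ 3 (mod 23). None of these is 1, so 7 has order 22 = φ(23), so it is a primitive root mod 23.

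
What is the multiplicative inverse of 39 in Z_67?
55

Using Extended Euclidean Algorithm:
gcd(39, 67) = 1
Bezout coefficients: 39 × -12 + 67 × 7 = 1
So 39 × -12 ≡ 1 (mod 67)
The inverse is -12 mod 67 = 55
Verification: 39 × 55 = 2145 = 32 × 67 + 1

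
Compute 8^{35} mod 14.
8

Using successive squaring:
Binary expansion of 35: 100011
Powers of 8 mod 14 (each is the square of the previous):
  8^1 ≡ 8 (mod 14)
  8^2 ≡ 8² = 64 ≡ 8 (mod 14)
  8^4 ≡ 8² = 64 ≡ 8 (mod 14)
  8^8 ≡ 8² = 64 ≡ 8 (mod 14)
  8^16 ≡ 8² = 64 ≡ 8 (mod 14)
  8^32 ≡ 8² = 64 ≡ 8 (mod 14)
35 = 32 + 2 + 1, so 8^35 = 8^32 × 8^2 × 8^1 ≡ 8 × 8 × 8 (mod 14)
Multiplying step by step:
  8 × 8 = 64 ≡ 8 (mod 14)
  8 × 8 = 64 ≡ 8 (mod 14)
Result: 8^35 ≡ 8 (mod 14)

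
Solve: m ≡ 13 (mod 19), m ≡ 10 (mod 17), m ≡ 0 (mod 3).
M = 19 × 17 × 3 = 969. M₁ = 51, y₁ ≡ 3 (mod 19). M₂ = 57, y₂ ≡ 3 (mod 17). M₃ = 323, y₃ ≡ 2 (mod 3). m = 13×51×3 + 10×57×3 + 0×323×2 ≡ 792 (mod 969)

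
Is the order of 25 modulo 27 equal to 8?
No, the actual order is 9, not 8.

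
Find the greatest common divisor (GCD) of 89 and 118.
1

Using the Euclidean algorithm:
89 = 0 × 118 + 89
118 = 1 × 89 + 29
89 = 3 × 29 + 2
29 = 14 × 2 + 1
2 = 2 × 1 + 0

GCD(89, 118) = 1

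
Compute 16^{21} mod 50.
16

Using successive squaring:
Binary expansion of 21: 10101
Powers of 16 mod 50 (each is the square of the previous):
  16^1 ≡ 16 (mod 50)
  16^2 ≡ 16² = 256 ≡ 6 (mod 50)
  16^4 ≡ 6² = 36 ≡ 36 (mod 50)
  16^8 ≡ 36² = 1296 ≡ 46 (mod 50)
  16^16 ≡ 46² = 2116 ≡ 16 (mod 50)
21 = 16 + 4 + 1, so 16^21 = 16^16 × 16^4 × 16^1 ≡ 16 × 36 × 16 (mod 50)
Multiplying step by step:
  16 × 36 = 576 ≡ 26 (mod 50)
  26 × 16 = 416 ≡ 16 (mod 50)
Result: 16^21 ≡ 16 (mod 50)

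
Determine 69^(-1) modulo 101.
69^(-1) ≡ 41 (mod 101). Verification: 69 × 41 = 2829 ≡ 1 (mod 101)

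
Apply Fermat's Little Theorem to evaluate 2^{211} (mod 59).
39

By Fermat's Little Theorem, a^(p-1) ≡ 1 (mod p) for prime p and gcd(a, p) = 1
Here p = 59, so 2^58 ≡ 1 (mod 59)
We can reduce the exponent: 211 mod 58 = 37
So 2^211 ≡ 2^37 (mod 59)
Computing: 2^37 mod 59 = 39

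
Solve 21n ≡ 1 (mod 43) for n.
41

Using Extended Euclidean Algorithm:
gcd(21, 43) = 1
Bezout coefficients: 21 × -2 + 43 × 1 = 1
So 21 × -2 ≡ 1 (mod 43)
The inverse is -2 mod 43 = 41
Verification: 21 × 41 = 861 = 20 × 43 + 1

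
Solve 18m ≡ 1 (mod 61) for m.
18^(-1) ≡ 17 (mod 61). Verification: 18 × 17 = 306 ≡ 1 (mod 61)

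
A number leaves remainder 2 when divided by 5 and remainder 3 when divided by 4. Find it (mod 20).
M = 5 × 4 = 20. M₁ = 4, y₁ ≡ 4 (mod 5). M₂ = 5, y₂ ≡ 1 (mod 4). r = 2×4×4 + 3×5×1 ≡ 7 (mod 20)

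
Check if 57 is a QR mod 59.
By Euler's criterion: 57^{29} ≡ 1 (mod 59). Since this equals 1, 57 is a QR.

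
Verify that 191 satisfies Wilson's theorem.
(190)! mod 191 = 190. Since this equals -1 (mod 191), Wilson confirms 191 is prime.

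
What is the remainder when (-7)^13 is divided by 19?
Using repeated squaring. (-7) ≡ 12 (mod 19). 13 = 8 + 4 + 1 (binary 1101). Repeated squaring mod 19: 12^1 ≡ 12; 12^2 ≡ 12² = 144 ≡ 11; 12^4 ≡ 11² = 121 ≡ 7; 12^8 ≡ 7² = 49 ≡ 11. Multiply: (-7)^13 ≡ 12^8 × 12^4 × 12^1 ≡ 11 × 7 × 12 (mod 19): 11 × 7 = 77 ≡ 1; 1 × 12 = 12 ≡ 12. So (-7)^13 ≡ 12 (mod 19).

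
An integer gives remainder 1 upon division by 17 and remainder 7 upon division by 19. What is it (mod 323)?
M = 17 × 19 = 323. M₁ = 19, y₁ ≡ 9 (mod 17). M₂ = 17, y₂ ≡ 9 (mod 19). z = 1×19×9 + 7×17×9 ≡ 273 (mod 323). The smallest positive such number is 273.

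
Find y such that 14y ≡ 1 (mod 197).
14^(-1) ≡ 183 (mod 197). Verification: 14 × 183 = 2562 ≡ 1 (mod 197)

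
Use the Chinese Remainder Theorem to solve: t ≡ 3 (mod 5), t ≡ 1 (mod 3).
M = 5 × 3 = 15. M₁ = 3, y₁ ≡ 2 (mod 5). M₂ = 5, y₂ ≡ 2 (mod 3). t = 3×3×2 + 1×5×2 ≡ 13 (mod 15)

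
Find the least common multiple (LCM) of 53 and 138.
7314

First find GCD(53, 138) using the Euclidean algorithm:
53 = 0 × 138 + 53
138 = 2 × 53 + 32
53 = 1 × 32 + 21
32 = 1 × 21 + 11
21 = 1 × 11 + 10
11 = 1 × 10 + 1
10 = 10 × 1 + 0
GCD(53, 138) = 1

LCM formula: LCM(a, b) = (a × b) / GCD(a, b)
LCM(53, 138) = (53 × 138) / 1
LCM(53, 138) = 7314 / 1
LCM(53, 138) = 7314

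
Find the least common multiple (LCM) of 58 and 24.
696

First find GCD(58, 24) using the Euclidean algorithm:
58 = 2 × 24 + 10
24 = 2 × 10 + 4
10 = 2 × 4 + 2
4 = 2 × 2 + 0
GCD(58, 24) = 2

LCM formula: LCM(a, b) = (a × b) / GCD(a, b)
LCM(58, 24) = (58 × 24) / 2
LCM(58, 24) = 1392 / 2
LCM(58, 24) = 696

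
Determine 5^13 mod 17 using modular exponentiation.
Using repeated squaring. 13 = 8 + 4 + 1 (binary 1101). Repeated squaring mod 17: 5^1 ≡ 5; 5^2 ≡ 5² = 25 ≡ 8; 5^4 ≡ 8² = 64 ≡ 13; 5^8 ≡ 13² = 169 ≡ 16. Multiply: 5^13 = 5^8 × 5^4 × 5^1 ≡ 16 × 13 × 5 (mod 17): 16 × 13 = 208 ≡ 4; 4 × 5 = 20 ≡ 3. So 5^13 ≡ 3 (mod 17).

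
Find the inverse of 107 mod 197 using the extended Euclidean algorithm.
Extended GCD: 107(-81) + 197(44) = 1. So 107^(-1) ≡ 116 ≡ 116 (mod 197). Verify: 107 × 116 = 12412 ≡ 1 (mod 197)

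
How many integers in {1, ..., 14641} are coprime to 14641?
13310

Prime factorization: 14641 = 11^4
Using the formula φ(n) = n × Π(1 - 1/p) for each prime factor p:
φ(14641) = 14641 × (1 - 1/11)
φ(14641) = 13310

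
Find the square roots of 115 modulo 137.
The square roots of 115 mod 137 are 72 and 65. Verify: 72² = 5184 ≡ 115 (mod 137)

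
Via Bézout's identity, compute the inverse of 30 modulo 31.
Extended GCD: 30(-1) + 31(1) = 1. So 30^(-1) ≡ 30 ≡ 30 (mod 31). Verify: 30 × 30 = 900 ≡ 1 (mod 31)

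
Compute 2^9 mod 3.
9 = 8 + 1 (binary 1001). Repeated squaring mod 3: 2^1 ≡ 2; 2^2 ≡ 2² = 4 ≡ 1; 2^4 ≡ 1² = 1 ≡ 1; 2^8 ≡ 1² = 1 ≡ 1. Multiply: 2^9 = 2^8 × 2^1 ≡ 1 × 2 (mod 3): 1 × 2 = 2 ≡ 2. So 2^9 ≡ 2 (mod 3).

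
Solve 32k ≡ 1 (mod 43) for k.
39

Using Extended Euclidean Algorithm:
gcd(32, 43) = 1
Bezout coefficients: 32 × -4 + 43 × 3 = 1
So 32 × -4 ≡ 1 (mod 43)
The inverse is -4 mod 43 = 39
Verification: 32 × 39 = 1248 = 29 × 43 + 1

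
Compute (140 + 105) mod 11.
3

(140 + 105) = 245
245 mod 11 = 3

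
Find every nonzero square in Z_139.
QRs mod 139: {1, 4, 5, 6, 7, 9, 11, 13, 16, 20, 24, 25, 28, 29, 30, 31, 34, 35, 36, 37, 38, 41, 42, 44, 45, 46, 47, 49, 51, 52, 54, 55, 57, 63, 64, 65, 66, 67, 69, 71, 77, 78, 79, 80, 81, 83, 86, 89, 91, 96, 99, 100, 106, 107, 112, 113, 116, 117, 118, 120, 121, 122, 124, 125, 127, 129, 131, 136, 137}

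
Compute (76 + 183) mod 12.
7

(76 + 183) = 259
259 mod 12 = 7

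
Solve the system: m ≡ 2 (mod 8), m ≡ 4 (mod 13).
M = 8 × 13 = 104. M₁ = 13, y₁ ≡ 5 (mod 8). M₂ = 8, y₂ ≡ 5 (mod 13). m = 2×13×5 + 4×8×5 ≡ 82 (mod 104)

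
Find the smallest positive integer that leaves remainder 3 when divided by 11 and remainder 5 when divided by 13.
M = 11 × 13 = 143. M₁ = 13, y₁ ≡ 6 (mod 11). M₂ = 11, y₂ ≡ 6 (mod 13). m = 3×13×6 + 5×11×6 ≡ 135 (mod 143). The smallest positive such number is 135.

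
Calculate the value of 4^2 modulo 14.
2 = 2 (binary 10). Repeated squaring mod 14: 4^1 ≡ 4; 4^2 ≡ 4² = 16 ≡ 2. So 4^2 ≡ 2 (mod 14).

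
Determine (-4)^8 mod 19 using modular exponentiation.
(-4) ≡ 15 (mod 19). 8 = 8 (binary 1000). Repeated squaring mod 19: 15^1 ≡ 15; 15^2 ≡ 15² = 225 ≡ 16; 15^4 ≡ 16² = 256 ≡ 9; 15^8 ≡ 9² = 81 ≡ 5. So (-4)^8 ≡ 5 (mod 19).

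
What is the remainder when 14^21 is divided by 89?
Using repeated squaring. 21 = 16 + 4 + 1 (binary 10101). Repeated squaring mod 89: 14^1 ≡ 14; 14^2 ≡ 14² = 196 ≡ 18; 14^4 ≡ 18² = 324 ≡ 57; 14^8 ≡ 57² = 3249 ≡ 45; 14^16 ≡ 45² = 2025 ≡ 67. Multiply: 14^21 = 14^16 × 14^4 × 14^1 ≡ 67 × 57 × 14 (mod 89): 67 × 57 = 3819 ≡ 81; 81 × 14 = 1134 ≡ 66. So 14^21 ≡ 66 (mod 89).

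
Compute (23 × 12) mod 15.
6

(23 × 12) = 276
276 mod 15 = 6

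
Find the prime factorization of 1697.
1697

Divide by primes starting from smallest:
1697 ÷ 1697 = 1

1697 = 1697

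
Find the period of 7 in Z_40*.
Powers of 7 mod 40: 7^1≡7, 7^2≡9, 7^3≡23, 7^4≡1. Order = 4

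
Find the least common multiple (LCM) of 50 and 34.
850

First find GCD(50, 34) using the Euclidean algorithm:
50 = 1 × 34 + 16
34 = 2 × 16 + 2
16 = 8 × 2 + 0
GCD(50, 34) = 2

LCM formula: LCM(a, b) = (a × b) / GCD(a, b)
LCM(50, 34) = (50 × 34) / 2
LCM(50, 34) = 1700 / 2
LCM(50, 34) = 850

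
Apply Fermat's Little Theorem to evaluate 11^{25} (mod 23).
20

By Fermat's Little Theorem, a^(p-1) ≡ 1 (mod p) for prime p and gcd(a, p) = 1
Here p = 23, so 11^22 ≡ 1 (mod 23)
We can reduce the exponent: 25 mod 22 = 3
So 11^25 ≡ 11^3 (mod 23)
Computing: 11^3 mod 23 = 20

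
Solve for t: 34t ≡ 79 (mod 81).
19

Since gcd(34, 81) = 1 divides 79, a solution exists.
Multiply both sides by the inverse of 34 mod 81:
  34^(-1) mod 81 = 31
  x ≡ 31 × 79 ≡ 2449 ≡ 19 (mod 81)
Verification: 34 × 19 = 646 = 7 × 81 + 79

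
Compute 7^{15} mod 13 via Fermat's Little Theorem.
5

By Fermat's Little Theorem, a^(p-1) ≡ 1 (mod p) for prime p and gcd(a, p) = 1
Here p = 13, so 7^12 ≡ 1 (mod 13)
We can reduce the exponent: 15 mod 12 = 3
So 7^15 ≡ 7^3 (mod 13)
Computing: 7^3 mod 13 = 5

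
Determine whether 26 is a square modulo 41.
By Euler's criterion: 26^{20} ≡ 40 (mod 41). Since this equals -1 (≡ 40), 26 is not a QR.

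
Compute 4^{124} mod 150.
106

Using successive squaring:
Binary expansion of 124: 1111100
Powers of 4 mod 150 (each is the square of the previous):
  4^1 ≡ 4 (mod 150)
  4^2 ≡ 4² = 16 ≡ 16 (mod 150)
  4^4 ≡ 16² = 256 ≡ 106 (mod 150)
  4^8 ≡ 106² = 11236 ≡ 136 (mod 150)
  4^16 ≡ 136² = 18496 ≡ 46 (mod 150)
  4^32 ≡ 46² = 2116 ≡ 16 (mod 150)
  4^64 ≡ 16² = 256 ≡ 106 (mod 150)
124 = 64 + 32 + 16 + 8 + 4, so 4^124 = 4^64 × 4^32 × 4^16 × 4^8 × 4^4 ≡ 106 × 16 × 46 × 136 × 106 (mod 150)
Multiplying step by step:
  106 × 16 = 1696 ≡ 46 (mod 150)
  46 × 46 = 2116 ≡ 16 (mod 150)
  16 × 136 = 2176 ≡ 76 (mod 150)
  76 × 106 = 8056 ≡ 106 (mod 150)
Result: 4^124 ≡ 106 (mod 150)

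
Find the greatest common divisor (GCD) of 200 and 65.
5

Using the Euclidean algorithm:
200 = 3 × 65 + 5
65 = 13 × 5 + 0

GCD(200, 65) = 5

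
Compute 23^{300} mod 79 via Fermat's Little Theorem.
1

By Fermat's Little Theorem, a^(p-1) ≡ 1 (mod p) for prime p and gcd(a, p) = 1
Here p = 79, so 23^78 ≡ 1 (mod 79)
We can reduce the exponent: 300 mod 78 = 66
So 23^300 ≡ 23^66 (mod 79)
Computing: 23^66 mod 79 = 1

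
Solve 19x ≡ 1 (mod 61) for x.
45

Using Extended Euclidean Algorithm:
gcd(19, 61) = 1
Bezout coefficients: 19 × -16 + 61 × 5 = 1
So 19 × -16 ≡ 1 (mod 61)
The inverse is -16 mod 61 = 45
Verification: 19 × 45 = 855 = 14 × 61 + 1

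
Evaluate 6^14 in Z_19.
Using repeated squaring. 14 = 8 + 4 + 2 (binary 1110). Repeated squaring mod 19: 6^1 ≡ 6; 6^2 ≡ 6² = 36 ≡ 17; 6^4 ≡ 17² = 289 ≡ 4; 6^8 ≡ 4² = 16 ≡ 16. Multiply: 6^14 = 6^8 × 6^4 × 6^2 ≡ 16 × 4 × 17 (mod 19): 16 × 4 = 64 ≡ 7; 7 × 17 = 119 ≡ 5. So 6^14 ≡ 5 (mod 19).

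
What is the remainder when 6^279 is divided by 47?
Using Fermat: 6^{46} ≡ 1 (mod 47). 279 ≡ 3 (mod 46). So 6^{279} ≡ 6^{3} ≡ 28 (mod 47)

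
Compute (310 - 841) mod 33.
30

(310 - 841) = -531
-531 mod 33 = 30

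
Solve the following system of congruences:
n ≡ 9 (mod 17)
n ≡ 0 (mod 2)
26

Using the Chinese Remainder Theorem:
M = product of moduli = 34
For equation 1: M_1 = 2, 2 ≡ 2 (mod 17), inverse of 2 mod 17 is 9 (check: 2 × 9 = 18 ≡ 1 (mod 17))
For equation 2: M_2 = 17, 17 ≡ 1 (mod 2), inverse of 17 mod 2 is 1 (check: 1 × 1 = 1 ≡ 1 (mod 2))
Combine: n ≡ Σ r_i×M_i×(M_i⁻¹ mod m_i) = 9×2×9 + 0×17×1 = 162 + 0 = 162
162 mod 34 = 26
n ≡ 26 (mod 34)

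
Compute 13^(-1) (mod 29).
13^(-1) ≡ 9 (mod 29). Verification: 13 × 9 = 117 ≡ 1 (mod 29)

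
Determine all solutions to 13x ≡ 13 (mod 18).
1

Since gcd(13, 18) = 1 divides 13, a solution exists.
Multiply both sides by the inverse of 13 mod 18:
  13^(-1) mod 18 = 7
  x ≡ 7 × 13 ≡ 91 ≡ 1 (mod 18)
Verification: 13 × 1 = 13 = 0 × 18 + 13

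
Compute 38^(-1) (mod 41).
38^(-1) ≡ 27 (mod 41). Verification: 38 × 27 = 1026 ≡ 1 (mod 41)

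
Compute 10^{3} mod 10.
0

Using successive squaring:
Binary expansion of 3: 11
Powers of 10 mod 10 (each is the square of the previous):
  10^1 ≡ 0 (mod 10)
  10^2 ≡ 0² = 0 ≡ 0 (mod 10)
3 = 2 + 1, so 10^3 = 10^2 × 10^1 ≡ 0 × 0 (mod 10)
Multiplying step by step:
  0 × 0 = 0 ≡ 0 (mod 10)
Result: 10^3 ≡ 0 (mod 10)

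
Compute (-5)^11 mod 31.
Using repeated squaring. (-5) ≡ 26 (mod 31). 11 = 8 + 2 + 1 (binary 1011). Repeated squaring mod 31: 26^1 ≡ 26; 26^2 ≡ 26² = 676 ≡ 25; 26^4 ≡ 25² = 625 ≡ 5; 26^8 ≡ 5² = 25 ≡ 25. Multiply: (-5)^11 ≡ 26^8 × 26^2 × 26^1 ≡ 25 × 25 × 26 (mod 31): 25 × 25 = 625 ≡ 5; 5 × 26 = 130 ≡ 6. So (-5)^11 ≡ 6 (mod 31).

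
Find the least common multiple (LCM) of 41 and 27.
1107

First find GCD(41, 27) using the Euclidean algorithm:
41 = 1 × 27 + 14
27 = 1 × 14 + 13
14 = 1 × 13 + 1
13 = 13 × 1 + 0
GCD(41, 27) = 1

LCM formula: LCM(a, b) = (a × b) / GCD(a, b)
LCM(41, 27) = (41 × 27) / 1
LCM(41, 27) = 1107 / 1
LCM(41, 27) = 1107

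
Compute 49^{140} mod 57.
7

Using successive squaring:
Binary expansion of 140: 10001100
Powers of 49 mod 57 (each is the square of the previous):
  49^1 ≡ 49 (mod 57)
  49^2 ≡ 49² = 2401 ≡ 7 (mod 57)
  49^4 ≡ 7² = 49 ≡ 49 (mod 57)
  49^8 ≡ 49² = 2401 ≡ 7 (mod 57)
  49^16 ≡ 7² = 49 ≡ 49 (mod 57)
  49^32 ≡ 49² = 2401 ≡ 7 (mod 57)
  49^64 ≡ 7² = 49 ≡ 49 (mod 57)
  49^128 ≡ 49² = 2401 ≡ 7 (mod 57)
140 = 128 + 8 + 4, so 49^140 = 49^128 × 49^8 × 49^4 ≡ 7 × 7 × 49 (mod 57)
Multiplying step by step:
  7 × 7 = 49 ≡ 49 (mod 57)
  49 × 49 = 2401 ≡ 7 (mod 57)
Result: 49^140 ≡ 7 (mod 57)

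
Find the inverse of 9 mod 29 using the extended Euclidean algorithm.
Extended GCD: 9(13) + 29(-4) = 1. So 9^(-1) ≡ 13 ≡ 13 (mod 29). Verify: 9 × 13 = 117 ≡ 1 (mod 29)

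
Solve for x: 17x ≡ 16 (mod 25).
23

Since gcd(17, 25) = 1 divides 16, a solution exists.
Multiply both sides by the inverse of 17 mod 25:
  17^(-1) mod 25 = 3
  x ≡ 3 × 16 ≡ 48 ≡ 23 (mod 25)
Verification: 17 × 23 = 391 = 15 × 25 + 16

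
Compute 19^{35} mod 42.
31

Using successive squaring:
Binary expansion of 35: 100011
Powers of 19 mod 42 (each is the square of the previous):
  19^1 ≡ 19 (mod 42)
  19^2 ≡ 19² = 361 ≡ 25 (mod 42)
  19^4 ≡ 25² = 625 ≡ 37 (mod 42)
  19^8 ≡ 37² = 1369 ≡ 25 (mod 42)
  19^16 ≡ 25² = 625 ≡ 37 (mod 42)
  19^32 ≡ 37² = 1369 ≡ 25 (mod 42)
35 = 32 + 2 + 1, so 19^35 = 19^32 × 19^2 × 19^1 ≡ 25 × 25 × 19 (mod 42)
Multiplying step by step:
  25 × 25 = 625 ≡ 37 (mod 42)
  37 × 19 = 703 ≡ 31 (mod 42)
Result: 19^35 ≡ 31 (mod 42)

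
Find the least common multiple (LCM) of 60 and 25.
300

First find GCD(60, 25) using the Euclidean algorithm:
60 = 2 × 25 + 10
25 = 2 × 10 + 5
10 = 2 × 5 + 0
GCD(60, 25) = 5

LCM formula: LCM(a, b) = (a × b) / GCD(a, b)
LCM(60, 25) = (60 × 25) / 5
LCM(60, 25) = 1500 / 5
LCM(60, 25) = 300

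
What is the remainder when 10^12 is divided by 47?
Using repeated squaring. 12 = 8 + 4 (binary 1100). Repeated squaring mod 47: 10^1 ≡ 10; 10^2 ≡ 10² = 100 ≡ 6; 10^4 ≡ 6² = 36 ≡ 36; 10^8 ≡ 36² = 1296 ≡ 27. Multiply: 10^12 = 10^8 × 10^4 ≡ 27 × 36 (mod 47): 27 × 36 = 972 ≡ 32. So 10^12 ≡ 32 (mod 47).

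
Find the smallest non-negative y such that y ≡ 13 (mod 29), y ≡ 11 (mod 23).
448

Using the Chinese Remainder Theorem:
M = product of moduli = 667
For equation 1: M_1 = 23, 23 ≡ 23 (mod 29), inverse of 23 mod 29 is 24 (check: 23 × 24 = 552 ≡ 1 (mod 29))
For equation 2: M_2 = 29, 29 ≡ 6 (mod 23), inverse of 29 mod 23 is 4 (check: 6 × 4 = 24 ≡ 1 (mod 23))
Combine: y ≡ Σ r_i×M_i×(M_i⁻¹ mod m_i) = 13×23×24 + 11×29×4 = 7176 + 1276 = 8452
8452 mod 667 = 448
y ≡ 448 (mod 667)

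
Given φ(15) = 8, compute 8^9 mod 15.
By Euler: 8^{8} ≡ 1 (mod 15) since gcd(8, 15) = 1. 9 = 1×8 + 1. So 8^{9} ≡ 8^{1} ≡ 8 (mod 15)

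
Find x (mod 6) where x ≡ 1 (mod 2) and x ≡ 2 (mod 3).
M = 2 × 3 = 6. M₁ = 3, y₁ ≡ 1 (mod 2). M₂ = 2, y₂ ≡ 2 (mod 3). x = 1×3×1 + 2×2×2 ≡ 5 (mod 6)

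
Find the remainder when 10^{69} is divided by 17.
By Fermat: 10^{16} ≡ 1 (mod 17). 69 = 4×16 + 5. So 10^{69} ≡ 10^{5} ≡ 6 (mod 17)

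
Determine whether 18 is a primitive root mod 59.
p - 1 = 58 has prime divisors 2, 29. Check 18^(58/q) mod 59 for each: 18^(58/2) = 18^29 ≡ 58, 18^(58/29) = 18^2 ≡ 29 (mod 59). None of these is 1, so 18 has order 58 = φ(59), so it is a primitive root mod 59.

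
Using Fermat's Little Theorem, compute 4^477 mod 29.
By Fermat: 4^{28} ≡ 1 (mod 29). 477 ≡ 1 (mod 28). So 4^{477} ≡ 4^{1} ≡ 4 (mod 29)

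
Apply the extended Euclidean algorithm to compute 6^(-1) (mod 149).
Extended GCD: 6(25) + 149(-1) = 1. So 6^(-1) ≡ 25 ≡ 25 (mod 149). Verify: 6 × 25 = 150 ≡ 1 (mod 149)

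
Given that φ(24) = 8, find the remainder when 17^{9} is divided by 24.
By Euler: 17^{8} ≡ 1 (mod 24) since gcd(17, 24) = 1. 9 = 1×8 + 1. So 17^{9} ≡ 17^{1} ≡ 17 (mod 24)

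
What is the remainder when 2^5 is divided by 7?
5 = 4 + 1 (binary 101). Repeated squaring mod 7: 2^1 ≡ 2; 2^2 ≡ 2² = 4 ≡ 4; 2^4 ≡ 4² = 16 ≡ 2. Multiply: 2^5 = 2^4 × 2^1 ≡ 2 × 2 (mod 7): 2 × 2 = 4 ≡ 4. So 2^5 ≡ 4 (mod 7).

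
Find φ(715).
480

Prime factorization: 715 = 5 × 11 × 13
Using the formula φ(n) = n × Π(1 - 1/p) for each prime factor p:
φ(715) = 715 × (1 - 1/5) × (1 - 1/11) × (1 - 1/13)
φ(715) = 480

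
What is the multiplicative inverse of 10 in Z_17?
12

Using Extended Euclidean Algorithm:
gcd(10, 17) = 1
Bezout coefficients: 10 × -5 + 17 × 3 = 1
So 10 × -5 ≡ 1 (mod 17)
The inverse is -5 mod 17 = 12
Verification: 10 × 12 = 120 = 7 × 17 + 1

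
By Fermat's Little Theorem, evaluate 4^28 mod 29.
By Fermat's Little Theorem, 4^{28} ≡ 1 (mod 29) since 29 is prime and gcd(4, 29) = 1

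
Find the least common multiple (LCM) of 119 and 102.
714

First find GCD(119, 102) using the Euclidean algorithm:
119 = 1 × 102 + 17
102 = 6 × 17 + 0
GCD(119, 102) = 17

LCM formula: LCM(a, b) = (a × b) / GCD(a, b)
LCM(119, 102) = (119 × 102) / 17
LCM(119, 102) = 12138 / 17
LCM(119, 102) = 714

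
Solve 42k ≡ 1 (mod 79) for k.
42^(-1) ≡ 32 (mod 79). Verification: 42 × 32 = 1344 ≡ 1 (mod 79)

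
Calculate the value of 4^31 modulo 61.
Using repeated squaring. 31 = 16 + 8 + 4 + 2 + 1 (binary 11111). Repeated squaring mod 61: 4^1 ≡ 4; 4^2 ≡ 4² = 16 ≡ 16; 4^4 ≡ 16² = 256 ≡ 12; 4^8 ≡ 12² = 144 ≡ 22; 4^16 ≡ 22² = 484 ≡ 57. Multiply: 4^31 = 4^16 × 4^8 × 4^4 × 4^2 × 4^1 ≡ 57 × 22 × 12 × 16 × 4 (mod 61): 57 × 22 = 1254 ≡ 34; 34 × 12 = 408 ≡ 42; 42 × 16 = 672 ≡ 1; 1 × 4 = 4 ≡ 4. So 4^31 ≡ 4 (mod 61).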